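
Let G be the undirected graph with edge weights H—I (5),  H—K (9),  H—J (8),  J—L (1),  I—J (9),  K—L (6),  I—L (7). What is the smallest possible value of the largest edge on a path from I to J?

A few of the I→J routes:
I-L-J: max(7, 1) = 7
I-H-J: max(5, 8) = 8
I-J: max(9) = 9
The minimum achievable maximum is 7.

7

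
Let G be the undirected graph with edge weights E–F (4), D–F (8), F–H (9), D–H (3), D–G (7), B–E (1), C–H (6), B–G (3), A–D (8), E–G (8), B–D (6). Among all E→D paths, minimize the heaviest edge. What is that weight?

Comparing a few candidate routes:
E - B - D: max(1, 6) = 6
E - B - G - D: max(1, 3, 7) = 7
E - G - D: max(8, 7) = 8
The minimum achievable maximum is 6.

6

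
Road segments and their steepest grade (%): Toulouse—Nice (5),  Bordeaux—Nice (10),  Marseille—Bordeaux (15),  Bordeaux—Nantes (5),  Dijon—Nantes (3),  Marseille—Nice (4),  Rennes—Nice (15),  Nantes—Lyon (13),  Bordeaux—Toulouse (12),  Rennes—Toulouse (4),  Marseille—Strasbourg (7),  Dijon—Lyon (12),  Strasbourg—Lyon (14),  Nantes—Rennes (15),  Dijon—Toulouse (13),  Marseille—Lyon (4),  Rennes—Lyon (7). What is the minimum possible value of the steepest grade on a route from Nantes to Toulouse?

10

Checking several routes:
Nantes-Dijon-Lyon-Rennes-Toulouse: max(3, 12, 7, 4) = 12
Nantes-Bordeaux-Nice-Toulouse: max(5, 10, 5) = 10
Nantes-Bordeaux-Nice-Marseille-Lyon-Rennes-Toulouse: max(5, 10, 4, 4, 7, 4) = 10
Smallest bottleneck: 10%.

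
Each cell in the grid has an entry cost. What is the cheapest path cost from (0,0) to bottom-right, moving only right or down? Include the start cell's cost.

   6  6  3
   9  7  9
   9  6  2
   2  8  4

30

Best path: r0c0 → r0c1 → r0c2 → r1c2 → r2c2 → r3c2
Cost: 6 + 6 + 3 + 9 + 2 + 4 = 30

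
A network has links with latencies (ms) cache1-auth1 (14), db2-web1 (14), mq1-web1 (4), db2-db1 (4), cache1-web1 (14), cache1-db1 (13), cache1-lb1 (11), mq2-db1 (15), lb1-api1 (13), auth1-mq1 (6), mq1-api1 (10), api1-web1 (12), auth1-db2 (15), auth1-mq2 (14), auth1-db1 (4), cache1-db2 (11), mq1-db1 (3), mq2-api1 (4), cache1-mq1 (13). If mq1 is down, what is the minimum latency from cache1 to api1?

24

Some routes from cache1 to api1 avoiding mq1:
cache1 → db1 → mq2 → api1: 13 + 15 + 4 = 32
cache1 → web1 → api1: 14 + 12 = 26
cache1 → db2 → db1 → mq2 → api1: 11 + 4 + 15 + 4 = 34
cache1 → db1 → auth1 → mq2 → api1: 13 + 4 + 14 + 4 = 35
cache1 → auth1 → mq2 → api1: 14 + 14 + 4 = 32
cache1 → lb1 → api1: 11 + 13 = 24
The minimum is 24 ms.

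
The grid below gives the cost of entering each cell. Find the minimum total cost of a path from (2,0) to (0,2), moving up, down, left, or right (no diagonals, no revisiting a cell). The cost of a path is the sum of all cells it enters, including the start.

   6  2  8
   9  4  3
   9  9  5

Best path: [2,0] [1,0] [1,1] [0,1] [0,2]
Cost: 9 + 9 + 4 + 2 + 8 = 32

32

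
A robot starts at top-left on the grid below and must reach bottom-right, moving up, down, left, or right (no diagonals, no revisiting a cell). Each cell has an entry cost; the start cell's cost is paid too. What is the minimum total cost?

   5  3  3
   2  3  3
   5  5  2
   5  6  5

20

Cheapest: r0c0 -> r1c0 -> r1c1 -> r1c2 -> r2c2 -> r3c2
  5 + 2 + 3 + 3 + 2 + 5 = 20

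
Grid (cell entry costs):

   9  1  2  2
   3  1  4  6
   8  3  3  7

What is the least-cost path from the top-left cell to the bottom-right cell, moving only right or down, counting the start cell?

One optimal route is r0c0 -> r0c1 -> r1c1 -> r2c1 -> r2c2 -> r2c3.
Its cost is 9 + 1 + 1 + 3 + 3 + 7 = 24.
For comparison, the top-then-right route costs 27.

24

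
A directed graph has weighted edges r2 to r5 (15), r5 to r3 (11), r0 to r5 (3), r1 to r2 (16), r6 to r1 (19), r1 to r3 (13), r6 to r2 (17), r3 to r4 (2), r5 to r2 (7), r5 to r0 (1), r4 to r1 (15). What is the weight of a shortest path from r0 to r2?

10

Paths from r0 to r2:
r0-r5-r2: 3 + 7 = 10
r0-r5-r3-r4-r1-r2: 3 + 11 + 2 + 15 + 16 = 47
Best route has total 10.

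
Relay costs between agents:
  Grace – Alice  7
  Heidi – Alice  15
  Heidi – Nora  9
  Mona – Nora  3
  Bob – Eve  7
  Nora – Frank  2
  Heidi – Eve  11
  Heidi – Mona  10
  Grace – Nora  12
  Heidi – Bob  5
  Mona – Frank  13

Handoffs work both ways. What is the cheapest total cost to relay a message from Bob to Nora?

14

A few of the Bob→Nora routes:
Bob-Eve-Heidi-Mona-Nora: 7 + 11 + 10 + 3 = 31
Bob-Eve-Heidi-Nora: 7 + 11 + 9 = 27
Bob-Heidi-Mona-Frank-Nora: 5 + 10 + 13 + 2 = 30
Bob-Heidi-Mona-Nora: 5 + 10 + 3 = 18
Bob-Heidi-Nora: 5 + 9 = 14
Shortest: 14.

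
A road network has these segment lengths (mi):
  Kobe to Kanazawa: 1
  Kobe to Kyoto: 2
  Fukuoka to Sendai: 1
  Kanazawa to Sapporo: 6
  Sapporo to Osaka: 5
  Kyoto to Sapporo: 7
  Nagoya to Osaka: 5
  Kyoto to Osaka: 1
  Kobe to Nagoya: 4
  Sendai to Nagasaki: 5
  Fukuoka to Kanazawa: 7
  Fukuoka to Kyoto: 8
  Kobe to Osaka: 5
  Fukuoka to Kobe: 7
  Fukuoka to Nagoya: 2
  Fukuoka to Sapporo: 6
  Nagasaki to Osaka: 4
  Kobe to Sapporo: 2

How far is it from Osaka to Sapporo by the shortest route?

Comparing a few candidate routes:
Osaka - Kyoto - Kobe - Kanazawa - Sapporo: 1 + 2 + 1 + 6 = 10
Osaka - Kobe - Sapporo: 5 + 2 = 7
Osaka - Sapporo: 5
Osaka - Kyoto - Kobe - Sapporo: 1 + 2 + 2 = 5
Osaka - Kyoto - Sapporo: 1 + 7 = 8
The minimum is 5 mi.

5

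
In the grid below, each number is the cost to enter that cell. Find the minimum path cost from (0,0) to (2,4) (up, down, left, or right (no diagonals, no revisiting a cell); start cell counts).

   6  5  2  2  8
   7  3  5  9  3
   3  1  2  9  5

31

Take [0,0] [0,1] [0,2] [0,3] [0,4] [1,4] [2,4] for a total of 6 + 5 + 2 + 2 + 8 + 3 + 5 = 31.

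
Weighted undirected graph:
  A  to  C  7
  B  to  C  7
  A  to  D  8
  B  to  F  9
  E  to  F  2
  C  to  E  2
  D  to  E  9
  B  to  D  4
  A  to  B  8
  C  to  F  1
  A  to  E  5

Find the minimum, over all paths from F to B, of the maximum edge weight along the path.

A few of the F→B routes:
F → E → A → C → B: max(2, 5, 7, 7) = 7
F → C → B: max(1, 7) = 7
F → E → C → B: max(2, 2, 7) = 7
Best route has worst link 7.

7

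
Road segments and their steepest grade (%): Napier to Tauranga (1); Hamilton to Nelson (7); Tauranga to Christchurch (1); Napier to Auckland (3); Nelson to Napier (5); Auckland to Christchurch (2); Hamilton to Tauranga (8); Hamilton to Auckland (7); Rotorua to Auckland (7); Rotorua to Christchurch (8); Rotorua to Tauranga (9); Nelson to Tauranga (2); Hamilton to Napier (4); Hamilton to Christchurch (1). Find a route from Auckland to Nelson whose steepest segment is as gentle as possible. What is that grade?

2

Some routes from Auckland to Nelson:
Auckland → Napier → Tauranga → Nelson: max(3, 1, 2) = 3
Auckland → Christchurch → Tauranga → Nelson: max(2, 1, 2) = 2
Auckland → Christchurch → Hamilton → Napier → Nelson: max(2, 1, 4, 5) = 5
Auckland → Christchurch → Hamilton → Napier → Tauranga → Nelson: max(2, 1, 4, 1, 2) = 4
Auckland → Napier → Hamilton → Christchurch → Tauranga → Nelson: max(3, 4, 1, 1, 2) = 4
Best route has worst link 2%.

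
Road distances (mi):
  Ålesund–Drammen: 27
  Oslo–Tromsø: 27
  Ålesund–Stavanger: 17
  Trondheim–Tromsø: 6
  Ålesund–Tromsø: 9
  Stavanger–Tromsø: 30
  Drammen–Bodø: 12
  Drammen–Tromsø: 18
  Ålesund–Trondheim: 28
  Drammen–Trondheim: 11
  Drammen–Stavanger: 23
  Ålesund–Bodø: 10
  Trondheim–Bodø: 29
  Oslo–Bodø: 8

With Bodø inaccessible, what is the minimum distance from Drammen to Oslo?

Checking several routes:
Drammen -> Tromsø -> Oslo: 18 + 27 = 45
Drammen -> Trondheim -> Tromsø -> Oslo: 11 + 6 + 27 = 44
Drammen -> Ålesund -> Tromsø -> Oslo: 27 + 9 + 27 = 63
Drammen -> Trondheim -> Ålesund -> Tromsø -> Oslo: 11 + 28 + 9 + 27 = 75
Shortest: 44 mi.

44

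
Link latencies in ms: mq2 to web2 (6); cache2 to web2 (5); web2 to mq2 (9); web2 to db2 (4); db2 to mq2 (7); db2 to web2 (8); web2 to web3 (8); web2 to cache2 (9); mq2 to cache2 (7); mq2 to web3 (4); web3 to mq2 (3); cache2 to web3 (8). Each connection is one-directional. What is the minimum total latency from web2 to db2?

4

Routes from web2 to db2:
web2→db2: 4
The minimum is 4 ms.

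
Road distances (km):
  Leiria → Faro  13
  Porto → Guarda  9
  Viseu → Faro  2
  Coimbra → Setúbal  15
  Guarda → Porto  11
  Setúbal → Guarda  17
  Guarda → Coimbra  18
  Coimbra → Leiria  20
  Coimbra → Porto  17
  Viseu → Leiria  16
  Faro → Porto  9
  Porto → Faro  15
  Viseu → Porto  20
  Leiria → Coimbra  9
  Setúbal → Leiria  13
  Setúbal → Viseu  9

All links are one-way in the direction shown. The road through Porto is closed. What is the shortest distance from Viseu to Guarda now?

Paths from Viseu to Guarda avoiding Porto:
Viseu→Leiria→Coimbra→Setúbal→Guarda: 16 + 9 + 15 + 17 = 57
Shortest: 57 km.

57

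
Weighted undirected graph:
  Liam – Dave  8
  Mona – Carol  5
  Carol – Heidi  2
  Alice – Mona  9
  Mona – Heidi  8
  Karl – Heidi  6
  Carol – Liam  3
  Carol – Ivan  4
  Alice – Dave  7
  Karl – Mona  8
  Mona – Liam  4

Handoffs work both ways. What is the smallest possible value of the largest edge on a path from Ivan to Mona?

4

A few of the Ivan→Mona routes:
Ivan-Carol-Mona: max(4, 5) = 5
Ivan-Carol-Liam-Mona: max(4, 3, 4) = 4
Ivan-Carol-Heidi-Mona: max(4, 2, 8) = 8
Smallest bottleneck: 4.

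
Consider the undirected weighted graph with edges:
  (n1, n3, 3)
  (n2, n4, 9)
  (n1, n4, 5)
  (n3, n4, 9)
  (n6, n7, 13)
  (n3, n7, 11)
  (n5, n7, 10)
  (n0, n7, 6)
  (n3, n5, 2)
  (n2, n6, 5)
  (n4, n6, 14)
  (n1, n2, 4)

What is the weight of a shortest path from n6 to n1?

Some routes from n6 to n1:
n6 - n4 - n2 - n1: 14 + 9 + 4 = 27
n6 - n4 - n1: 14 + 5 = 19
n6 - n4 - n3 - n1: 14 + 9 + 3 = 26
n6 - n2 - n1: 5 + 4 = 9
n6 - n2 - n4 - n1: 5 + 9 + 5 = 19
n6 - n2 - n4 - n3 - n1: 5 + 9 + 9 + 3 = 26
The minimum is 9.

9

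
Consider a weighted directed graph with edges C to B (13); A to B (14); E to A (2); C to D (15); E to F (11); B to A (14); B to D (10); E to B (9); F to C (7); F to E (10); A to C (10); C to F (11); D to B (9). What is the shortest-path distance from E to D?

Comparing a few candidate routes:
E - B - D: 9 + 10 = 19
E - A - C - D: 2 + 10 + 15 = 27
E - A - B - D: 2 + 14 + 10 = 26
E - F - C - D: 11 + 7 + 15 = 33
The minimum is 19.

19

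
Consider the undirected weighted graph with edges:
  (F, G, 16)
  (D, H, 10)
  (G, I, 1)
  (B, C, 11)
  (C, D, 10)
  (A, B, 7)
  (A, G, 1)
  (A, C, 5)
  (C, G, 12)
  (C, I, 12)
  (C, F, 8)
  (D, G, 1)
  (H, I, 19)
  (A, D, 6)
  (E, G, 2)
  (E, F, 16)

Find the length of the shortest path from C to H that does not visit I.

17

Some routes from C to H avoiding I:
C - A - D - H: 5 + 6 + 10 = 21
C - G - A - D - H: 12 + 1 + 6 + 10 = 29
C - D - H: 10 + 10 = 20
C - G - D - H: 12 + 1 + 10 = 23
C - A - G - D - H: 5 + 1 + 1 + 10 = 17
C - B - A - G - D - H: 11 + 7 + 1 + 1 + 10 = 30
Shortest: 17.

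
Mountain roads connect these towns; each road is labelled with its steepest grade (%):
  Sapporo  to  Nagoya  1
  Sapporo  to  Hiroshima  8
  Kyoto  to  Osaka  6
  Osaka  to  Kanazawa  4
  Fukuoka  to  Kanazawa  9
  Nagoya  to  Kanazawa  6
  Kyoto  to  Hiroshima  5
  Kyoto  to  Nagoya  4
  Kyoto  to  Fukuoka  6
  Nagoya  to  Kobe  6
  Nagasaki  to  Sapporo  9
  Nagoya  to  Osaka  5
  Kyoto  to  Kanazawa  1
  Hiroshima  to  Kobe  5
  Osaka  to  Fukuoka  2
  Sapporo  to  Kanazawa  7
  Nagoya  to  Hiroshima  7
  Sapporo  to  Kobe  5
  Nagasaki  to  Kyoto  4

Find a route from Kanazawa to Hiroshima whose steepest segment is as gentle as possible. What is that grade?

Checking several routes:
Kanazawa-Kyoto-Nagoya-Sapporo-Kobe-Hiroshima: max(1, 4, 1, 5, 5) = 5
Kanazawa-Kyoto-Hiroshima: max(1, 5) = 5
Kanazawa-Osaka-Nagoya-Sapporo-Kobe-Hiroshima: max(4, 5, 1, 5, 5) = 5
Kanazawa-Osaka-Nagoya-Kyoto-Hiroshima: max(4, 5, 4, 5) = 5
Best route has worst link 5%.

5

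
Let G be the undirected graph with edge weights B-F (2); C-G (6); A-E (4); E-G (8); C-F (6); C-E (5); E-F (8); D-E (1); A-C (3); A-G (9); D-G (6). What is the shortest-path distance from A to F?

Comparing a few candidate routes:
A→E→F: 4 + 8 = 12
A→C→F: 3 + 6 = 9
A→E→C→F: 4 + 5 + 6 = 15
Shortest: 9.

9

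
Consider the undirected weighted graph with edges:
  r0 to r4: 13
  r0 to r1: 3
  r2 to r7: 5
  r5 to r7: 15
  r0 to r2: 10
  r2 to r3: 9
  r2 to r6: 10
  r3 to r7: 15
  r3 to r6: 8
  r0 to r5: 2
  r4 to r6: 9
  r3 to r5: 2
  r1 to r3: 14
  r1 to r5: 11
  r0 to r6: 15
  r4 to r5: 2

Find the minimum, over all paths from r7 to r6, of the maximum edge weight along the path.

9

Some routes from r7 to r6:
r7 → r2 → r3 → r6: max(5, 9, 8) = 9
r7 → r2 → r0 → r5 → r3 → r6: max(5, 10, 2, 2, 8) = 10
r7 → r2 → r6: max(5, 10) = 10
r7 → r2 → r3 → r5 → r4 → r6: max(5, 9, 2, 2, 9) = 9
Best route has worst link 9.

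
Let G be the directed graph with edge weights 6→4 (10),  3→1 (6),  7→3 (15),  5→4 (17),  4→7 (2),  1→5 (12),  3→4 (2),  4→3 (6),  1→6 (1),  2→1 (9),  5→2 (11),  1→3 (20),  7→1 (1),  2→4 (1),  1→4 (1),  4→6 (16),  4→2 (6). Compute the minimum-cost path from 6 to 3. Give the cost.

Comparing a few candidate routes:
6→4→3: 10 + 6 = 16
6→4→7→3: 10 + 2 + 15 = 27
6→4→7→1→3: 10 + 2 + 1 + 20 = 33
Best route has total 16.

16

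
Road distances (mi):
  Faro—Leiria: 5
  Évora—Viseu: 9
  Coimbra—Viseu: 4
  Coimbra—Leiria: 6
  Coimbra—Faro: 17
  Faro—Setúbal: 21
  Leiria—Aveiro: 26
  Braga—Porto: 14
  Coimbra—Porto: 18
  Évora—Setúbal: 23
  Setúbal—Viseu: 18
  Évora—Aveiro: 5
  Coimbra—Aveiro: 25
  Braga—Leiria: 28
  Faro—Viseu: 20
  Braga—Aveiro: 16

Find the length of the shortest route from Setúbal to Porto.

40

Comparing a few candidate routes:
Setúbal-Viseu-Coimbra-Porto: 18 + 4 + 18 = 40
Setúbal-Faro-Leiria-Coimbra-Porto: 21 + 5 + 6 + 18 = 50
Setúbal-Évora-Aveiro-Braga-Porto: 23 + 5 + 16 + 14 = 58
Setúbal-Viseu-Évora-Aveiro-Braga-Porto: 18 + 9 + 5 + 16 + 14 = 62
Setúbal-Évora-Viseu-Coimbra-Porto: 23 + 9 + 4 + 18 = 54
Setúbal-Faro-Coimbra-Porto: 21 + 17 + 18 = 56
Shortest: 40 mi.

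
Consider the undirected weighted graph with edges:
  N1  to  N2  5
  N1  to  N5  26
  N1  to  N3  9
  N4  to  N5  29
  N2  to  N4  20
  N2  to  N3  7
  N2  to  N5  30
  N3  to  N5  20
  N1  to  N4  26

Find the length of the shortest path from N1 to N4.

25

Comparing a few candidate routes:
N1 -> N3 -> N2 -> N4: 9 + 7 + 20 = 36
N1 -> N2 -> N4: 5 + 20 = 25
N1 -> N4: 26
Shortest: 25.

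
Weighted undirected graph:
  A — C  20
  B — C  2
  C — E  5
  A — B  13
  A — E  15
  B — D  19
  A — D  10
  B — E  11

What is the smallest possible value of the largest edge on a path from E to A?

Some routes from E to A:
E→B→D→A: max(11, 19, 10) = 19
E→C→B→A: max(5, 2, 13) = 13
E→A: max(15) = 15
E→B→A: max(11, 13) = 13
E→C→B→D→A: max(5, 2, 19, 10) = 19
Best route has worst link 13.

13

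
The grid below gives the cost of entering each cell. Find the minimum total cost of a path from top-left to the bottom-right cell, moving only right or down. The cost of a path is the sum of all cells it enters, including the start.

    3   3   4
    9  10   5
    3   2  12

Cheapest: r0c0 -> r0c1 -> r0c2 -> r1c2 -> r2c2
  3 + 3 + 4 + 5 + 12 = 27

27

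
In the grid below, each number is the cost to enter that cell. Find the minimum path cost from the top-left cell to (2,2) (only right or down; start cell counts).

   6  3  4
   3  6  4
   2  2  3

16

Best path: r0c0→r1c0→r2c0→r2c1→r2c2
Cost: 6 + 3 + 2 + 2 + 3 = 16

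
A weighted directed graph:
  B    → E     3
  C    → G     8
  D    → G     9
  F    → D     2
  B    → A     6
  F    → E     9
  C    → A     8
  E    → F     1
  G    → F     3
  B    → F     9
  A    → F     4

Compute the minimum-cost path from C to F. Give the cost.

11

Candidate routes:
C → A → F: 8 + 4 = 12
C → G → F: 8 + 3 = 11
Shortest: 11.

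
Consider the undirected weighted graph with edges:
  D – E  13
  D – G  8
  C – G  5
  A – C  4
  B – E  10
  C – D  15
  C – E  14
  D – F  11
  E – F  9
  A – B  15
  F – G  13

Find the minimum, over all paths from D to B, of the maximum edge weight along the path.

11

Comparing a few candidate routes:
D-F-G-C-E-B: max(11, 13, 5, 14, 10) = 14
D-G-C-E-B: max(8, 5, 14, 10) = 14
D-E-B: max(13, 10) = 13
D-G-F-E-B: max(8, 13, 9, 10) = 13
D-F-E-B: max(11, 9, 10) = 11
Smallest bottleneck: 11.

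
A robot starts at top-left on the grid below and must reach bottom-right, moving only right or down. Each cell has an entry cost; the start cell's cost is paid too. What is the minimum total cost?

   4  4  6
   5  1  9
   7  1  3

13

Path r0c0 -> r0c1 -> r1c1 -> r2c1 -> r2c2: 4 + 4 + 1 + 1 + 3 = 13.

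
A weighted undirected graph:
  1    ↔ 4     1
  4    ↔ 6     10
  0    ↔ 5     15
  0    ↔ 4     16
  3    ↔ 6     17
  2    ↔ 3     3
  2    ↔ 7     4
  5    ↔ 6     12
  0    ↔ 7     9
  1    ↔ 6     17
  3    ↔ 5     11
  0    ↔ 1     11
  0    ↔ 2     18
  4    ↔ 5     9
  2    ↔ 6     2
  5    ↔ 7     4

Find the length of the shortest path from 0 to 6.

A few of the 0→6 routes:
0 - 7 - 5 - 6: 9 + 4 + 12 = 25
0 - 2 - 6: 18 + 2 = 20
0 - 4 - 6: 16 + 10 = 26
0 - 5 - 7 - 2 - 6: 15 + 4 + 4 + 2 = 25
0 - 7 - 2 - 6: 9 + 4 + 2 = 15
0 - 1 - 4 - 6: 11 + 1 + 10 = 22
The minimum is 15.

15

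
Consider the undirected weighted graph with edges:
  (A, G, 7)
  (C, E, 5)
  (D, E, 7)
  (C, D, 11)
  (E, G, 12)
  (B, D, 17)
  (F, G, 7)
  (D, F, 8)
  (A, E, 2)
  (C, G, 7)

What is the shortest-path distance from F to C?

14

A few of the F→C routes:
F - G - E - C: 7 + 12 + 5 = 24
F - G - A - E - C: 7 + 7 + 2 + 5 = 21
F - G - C: 7 + 7 = 14
F - D - C: 8 + 11 = 19
F - D - E - C: 8 + 7 + 5 = 20
Shortest: 14.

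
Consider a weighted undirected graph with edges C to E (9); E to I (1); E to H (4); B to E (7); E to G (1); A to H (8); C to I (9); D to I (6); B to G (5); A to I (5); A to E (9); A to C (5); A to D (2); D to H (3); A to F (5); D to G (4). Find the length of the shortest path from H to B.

Some routes from H to B:
H - D - G - E - B: 3 + 4 + 1 + 7 = 15
H - D - I - E - B: 3 + 6 + 1 + 7 = 17
H - D - I - E - G - B: 3 + 6 + 1 + 1 + 5 = 16
H - E - B: 4 + 7 = 11
H - E - G - B: 4 + 1 + 5 = 10
H - D - G - B: 3 + 4 + 5 = 12
Best route has total 10.

10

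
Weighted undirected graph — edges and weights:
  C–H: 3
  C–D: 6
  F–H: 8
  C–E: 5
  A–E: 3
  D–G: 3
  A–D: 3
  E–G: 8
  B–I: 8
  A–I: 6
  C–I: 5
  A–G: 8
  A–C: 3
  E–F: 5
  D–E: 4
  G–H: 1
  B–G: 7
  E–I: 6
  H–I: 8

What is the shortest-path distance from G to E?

7

Checking several routes:
G → D → E: 3 + 4 = 7
G → H → C → E: 1 + 3 + 5 = 9
G → E: 8
Shortest: 7.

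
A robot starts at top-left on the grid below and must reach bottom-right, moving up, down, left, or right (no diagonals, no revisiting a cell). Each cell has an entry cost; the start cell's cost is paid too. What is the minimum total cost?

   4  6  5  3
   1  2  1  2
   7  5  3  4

14

Best path: (0,0)→(1,0)→(1,1)→(1,2)→(1,3)→(2,3)
Cost: 4 + 1 + 2 + 1 + 2 + 4 = 14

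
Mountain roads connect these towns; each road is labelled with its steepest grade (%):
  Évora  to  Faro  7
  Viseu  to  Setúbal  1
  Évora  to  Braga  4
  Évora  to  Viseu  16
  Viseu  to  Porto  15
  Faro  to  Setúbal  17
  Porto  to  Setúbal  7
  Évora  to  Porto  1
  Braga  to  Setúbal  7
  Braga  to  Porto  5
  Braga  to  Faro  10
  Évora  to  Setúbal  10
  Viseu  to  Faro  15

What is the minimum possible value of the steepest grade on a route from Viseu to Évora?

7

Checking several routes:
Viseu → Setúbal → Braga → Porto → Évora: max(1, 7, 5, 1) = 7
Viseu → Setúbal → Braga → Évora: max(1, 7, 4) = 7
Viseu → Setúbal → Porto → Braga → Évora: max(1, 7, 5, 4) = 7
Viseu → Setúbal → Porto → Évora: max(1, 7, 1) = 7
Best route has worst link 7%.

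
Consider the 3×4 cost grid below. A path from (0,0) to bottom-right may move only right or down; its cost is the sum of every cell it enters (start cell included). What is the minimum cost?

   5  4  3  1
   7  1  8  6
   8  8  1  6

Take r0c0 -> r0c1 -> r0c2 -> r0c3 -> r1c3 -> r2c3 for a total of 5 + 4 + 3 + 1 + 6 + 6 = 25.

25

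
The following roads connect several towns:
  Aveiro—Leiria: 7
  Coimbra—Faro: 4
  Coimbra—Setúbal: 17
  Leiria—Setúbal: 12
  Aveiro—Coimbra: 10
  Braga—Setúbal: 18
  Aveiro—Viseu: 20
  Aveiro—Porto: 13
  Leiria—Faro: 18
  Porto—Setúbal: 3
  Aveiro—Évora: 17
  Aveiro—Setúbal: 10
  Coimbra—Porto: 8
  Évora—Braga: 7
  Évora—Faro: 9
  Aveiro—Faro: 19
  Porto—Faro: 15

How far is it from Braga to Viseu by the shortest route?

44

A few of the Braga→Viseu routes:
Braga -> Setúbal -> Aveiro -> Viseu: 18 + 10 + 20 = 48
Braga -> Évora -> Faro -> Coimbra -> Aveiro -> Viseu: 7 + 9 + 4 + 10 + 20 = 50
Braga -> Setúbal -> Porto -> Aveiro -> Viseu: 18 + 3 + 13 + 20 = 54
Braga -> Évora -> Aveiro -> Viseu: 7 + 17 + 20 = 44
Shortest: 44.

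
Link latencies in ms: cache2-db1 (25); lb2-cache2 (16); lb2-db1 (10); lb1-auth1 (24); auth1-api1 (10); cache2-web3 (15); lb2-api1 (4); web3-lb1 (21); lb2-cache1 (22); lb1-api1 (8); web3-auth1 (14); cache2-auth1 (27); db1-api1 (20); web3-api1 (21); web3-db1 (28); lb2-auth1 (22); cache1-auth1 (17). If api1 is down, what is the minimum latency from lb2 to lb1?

46

Comparing a few candidate routes:
lb2→cache1→auth1→lb1: 22 + 17 + 24 = 63
lb2→auth1→lb1: 22 + 24 = 46
lb2→db1→web3→lb1: 10 + 28 + 21 = 59
lb2→cache2→web3→lb1: 16 + 15 + 21 = 52
lb2→auth1→web3→lb1: 22 + 14 + 21 = 57
The minimum is 46 ms.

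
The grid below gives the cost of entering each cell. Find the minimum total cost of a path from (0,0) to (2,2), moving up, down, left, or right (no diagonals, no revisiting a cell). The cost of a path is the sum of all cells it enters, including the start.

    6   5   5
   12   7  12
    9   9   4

Best path: r0c0 -> r0c1 -> r1c1 -> r2c1 -> r2c2
Cost: 6 + 5 + 7 + 9 + 4 = 31

31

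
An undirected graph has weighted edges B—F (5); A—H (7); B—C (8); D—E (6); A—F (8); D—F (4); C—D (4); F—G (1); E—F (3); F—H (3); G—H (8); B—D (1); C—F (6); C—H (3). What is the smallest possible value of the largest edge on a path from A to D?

7

Some routes from A to D:
A -> H -> F -> B -> D: max(7, 3, 5, 1) = 7
A -> H -> F -> C -> D: max(7, 3, 6, 4) = 7
A -> H -> F -> E -> D: max(7, 3, 3, 6) = 7
Best route has worst link 7.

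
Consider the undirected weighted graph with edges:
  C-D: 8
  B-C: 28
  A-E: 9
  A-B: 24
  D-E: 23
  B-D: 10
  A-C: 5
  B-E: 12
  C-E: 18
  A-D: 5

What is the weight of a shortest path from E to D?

A few of the E→D routes:
E -> D: 23
E -> C -> D: 18 + 8 = 26
E -> A -> D: 9 + 5 = 14
E -> A -> C -> D: 9 + 5 + 8 = 22
E -> B -> D: 12 + 10 = 22
Shortest: 14.

14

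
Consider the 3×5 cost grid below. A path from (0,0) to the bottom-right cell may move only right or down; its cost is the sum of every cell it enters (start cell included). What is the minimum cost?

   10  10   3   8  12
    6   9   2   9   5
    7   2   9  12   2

41

Cheapest: r0c0→r0c1→r0c2→r1c2→r1c3→r1c4→r2c4
  10 + 10 + 3 + 2 + 9 + 5 + 2 = 41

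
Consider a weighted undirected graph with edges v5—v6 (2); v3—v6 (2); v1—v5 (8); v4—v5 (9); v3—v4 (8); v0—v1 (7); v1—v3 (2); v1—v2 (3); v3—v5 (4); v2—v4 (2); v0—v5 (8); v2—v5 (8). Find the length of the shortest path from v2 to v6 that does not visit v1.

10

A few of the v2→v6 routes:
v2 → v5 → v3 → v6: 8 + 4 + 2 = 14
v2 → v4 → v3 → v5 → v6: 2 + 8 + 4 + 2 = 16
v2 → v4 → v5 → v6: 2 + 9 + 2 = 13
v2 → v4 → v3 → v6: 2 + 8 + 2 = 12
v2 → v5 → v6: 8 + 2 = 10
Best route has total 10.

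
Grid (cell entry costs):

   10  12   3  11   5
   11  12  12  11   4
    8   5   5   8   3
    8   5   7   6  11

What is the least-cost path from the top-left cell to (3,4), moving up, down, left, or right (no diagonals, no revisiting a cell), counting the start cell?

59

Take (0,0) -> (0,1) -> (0,2) -> (0,3) -> (0,4) -> (1,4) -> (2,4) -> (3,4) for a total of 10 + 12 + 3 + 11 + 5 + 4 + 3 + 11 = 59.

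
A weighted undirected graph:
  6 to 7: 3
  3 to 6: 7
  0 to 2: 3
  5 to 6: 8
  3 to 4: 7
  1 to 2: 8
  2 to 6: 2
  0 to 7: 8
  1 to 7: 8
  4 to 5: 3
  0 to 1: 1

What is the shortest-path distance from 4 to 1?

17

Some routes from 4 to 1:
4 → 3 → 6 → 2 → 0 → 1: 7 + 7 + 2 + 3 + 1 = 20
4 → 5 → 6 → 7 → 1: 3 + 8 + 3 + 8 = 22
4 → 5 → 6 → 7 → 0 → 1: 3 + 8 + 3 + 8 + 1 = 23
4 → 5 → 6 → 2 → 1: 3 + 8 + 2 + 8 = 21
4 → 5 → 6 → 2 → 0 → 1: 3 + 8 + 2 + 3 + 1 = 17
Shortest: 17.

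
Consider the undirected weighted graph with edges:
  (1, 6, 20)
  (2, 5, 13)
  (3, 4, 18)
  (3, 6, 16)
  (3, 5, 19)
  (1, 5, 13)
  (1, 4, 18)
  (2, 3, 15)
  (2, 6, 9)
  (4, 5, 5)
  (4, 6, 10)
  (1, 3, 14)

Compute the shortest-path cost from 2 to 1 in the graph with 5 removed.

Checking several routes:
2-6-4-1: 9 + 10 + 18 = 37
2-3-1: 15 + 14 = 29
2-6-4-3-1: 9 + 10 + 18 + 14 = 51
2-6-1: 9 + 20 = 29
2-6-3-1: 9 + 16 + 14 = 39
2-3-4-1: 15 + 18 + 18 = 51
Best route has total 29.

29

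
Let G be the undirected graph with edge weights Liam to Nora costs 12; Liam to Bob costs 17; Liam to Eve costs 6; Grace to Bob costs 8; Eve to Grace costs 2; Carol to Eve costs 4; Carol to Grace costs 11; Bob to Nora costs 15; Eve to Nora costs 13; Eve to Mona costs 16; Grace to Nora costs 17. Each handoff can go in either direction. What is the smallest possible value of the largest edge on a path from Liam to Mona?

16

Checking several routes:
Liam-Nora-Bob-Grace-Eve-Mona: max(12, 15, 8, 2, 16) = 16
Liam-Nora-Bob-Grace-Carol-Eve-Mona: max(12, 15, 8, 11, 4, 16) = 16
Liam-Nora-Eve-Mona: max(12, 13, 16) = 16
Liam-Eve-Mona: max(6, 16) = 16
Best route has worst link 16.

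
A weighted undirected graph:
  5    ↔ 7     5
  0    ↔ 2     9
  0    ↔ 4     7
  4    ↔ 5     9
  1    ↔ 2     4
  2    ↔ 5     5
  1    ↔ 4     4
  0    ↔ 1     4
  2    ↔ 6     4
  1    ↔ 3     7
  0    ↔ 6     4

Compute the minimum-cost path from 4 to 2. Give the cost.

8

Some routes from 4 to 2:
4 - 1 - 2: 4 + 4 = 8
4 - 0 - 1 - 2: 7 + 4 + 4 = 15
4 - 5 - 2: 9 + 5 = 14
4 - 0 - 6 - 2: 7 + 4 + 4 = 15
Best route has total 8.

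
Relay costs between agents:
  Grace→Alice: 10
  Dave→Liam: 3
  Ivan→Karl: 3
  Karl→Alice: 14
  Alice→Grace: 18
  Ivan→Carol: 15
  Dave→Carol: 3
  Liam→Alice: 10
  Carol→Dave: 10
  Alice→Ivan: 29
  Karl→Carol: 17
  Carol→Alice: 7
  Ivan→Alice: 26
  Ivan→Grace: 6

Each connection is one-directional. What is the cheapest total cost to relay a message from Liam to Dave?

64

Routes from Liam to Dave:
Liam → Alice → Ivan → Carol → Dave: 10 + 29 + 15 + 10 = 64
Liam → Alice → Ivan → Karl → Carol → Dave: 10 + 29 + 3 + 17 + 10 = 69
Best route has total 64.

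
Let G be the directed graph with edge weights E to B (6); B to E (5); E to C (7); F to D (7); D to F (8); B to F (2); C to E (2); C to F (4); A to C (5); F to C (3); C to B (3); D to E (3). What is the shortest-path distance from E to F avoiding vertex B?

Paths from E to F avoiding B:
E-C-F: 7 + 4 = 11
Shortest: 11.

11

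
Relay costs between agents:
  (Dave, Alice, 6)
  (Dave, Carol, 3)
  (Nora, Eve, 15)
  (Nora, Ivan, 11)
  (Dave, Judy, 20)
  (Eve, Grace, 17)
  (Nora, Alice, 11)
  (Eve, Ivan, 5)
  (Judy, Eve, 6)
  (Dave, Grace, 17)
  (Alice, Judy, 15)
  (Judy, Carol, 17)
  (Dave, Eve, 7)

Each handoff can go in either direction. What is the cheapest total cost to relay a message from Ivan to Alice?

18

Comparing a few candidate routes:
Ivan-Nora-Alice: 11 + 11 = 22
Ivan-Eve-Dave-Alice: 5 + 7 + 6 = 18
Ivan-Eve-Judy-Alice: 5 + 6 + 15 = 26
Shortest: 18.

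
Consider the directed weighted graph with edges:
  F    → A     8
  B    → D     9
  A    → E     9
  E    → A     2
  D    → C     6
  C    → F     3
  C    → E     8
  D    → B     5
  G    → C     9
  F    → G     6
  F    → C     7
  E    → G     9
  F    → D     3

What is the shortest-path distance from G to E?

17

Paths from G to E:
G→C→E: 9 + 8 = 17
G→C→F→A→E: 9 + 3 + 8 + 9 = 29
The minimum is 17.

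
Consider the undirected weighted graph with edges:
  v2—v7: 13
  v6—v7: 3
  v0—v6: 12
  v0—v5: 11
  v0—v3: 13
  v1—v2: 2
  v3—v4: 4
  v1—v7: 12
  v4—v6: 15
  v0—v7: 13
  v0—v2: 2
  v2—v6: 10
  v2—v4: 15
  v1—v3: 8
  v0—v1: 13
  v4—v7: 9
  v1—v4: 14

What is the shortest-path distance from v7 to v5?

Comparing a few candidate routes:
v7→v1→v2→v0→v5: 12 + 2 + 2 + 11 = 27
v7→v6→v2→v0→v5: 3 + 10 + 2 + 11 = 26
v7→v6→v0→v5: 3 + 12 + 11 = 26
v7→v2→v0→v5: 13 + 2 + 11 = 26
v7→v0→v5: 13 + 11 = 24
The minimum is 24.

24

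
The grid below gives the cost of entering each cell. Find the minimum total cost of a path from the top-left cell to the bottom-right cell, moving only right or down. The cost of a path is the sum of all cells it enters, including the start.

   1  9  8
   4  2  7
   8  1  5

One optimal route is (0,0) → (1,0) → (1,1) → (2,1) → (2,2).
Its cost is 1 + 4 + 2 + 1 + 5 = 13.

13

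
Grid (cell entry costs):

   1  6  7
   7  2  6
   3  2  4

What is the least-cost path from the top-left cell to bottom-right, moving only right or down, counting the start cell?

15

Best path: (0,0)→(0,1)→(1,1)→(2,1)→(2,2)
Cost: 1 + 6 + 2 + 2 + 4 = 15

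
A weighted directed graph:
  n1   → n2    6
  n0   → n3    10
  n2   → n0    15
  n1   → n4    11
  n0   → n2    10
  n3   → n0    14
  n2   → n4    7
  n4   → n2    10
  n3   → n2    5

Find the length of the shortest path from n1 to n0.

21

Paths from n1 to n0:
n1 - n2 - n0: 6 + 15 = 21
n1 - n4 - n2 - n0: 11 + 10 + 15 = 36
Shortest: 21.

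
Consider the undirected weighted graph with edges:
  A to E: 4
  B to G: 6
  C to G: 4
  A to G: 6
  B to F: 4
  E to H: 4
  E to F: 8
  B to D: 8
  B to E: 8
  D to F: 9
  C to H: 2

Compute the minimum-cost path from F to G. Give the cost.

10

Checking several routes:
F -> E -> H -> C -> G: 8 + 4 + 2 + 4 = 18
F -> E -> A -> G: 8 + 4 + 6 = 18
F -> B -> G: 4 + 6 = 10
Shortest: 10.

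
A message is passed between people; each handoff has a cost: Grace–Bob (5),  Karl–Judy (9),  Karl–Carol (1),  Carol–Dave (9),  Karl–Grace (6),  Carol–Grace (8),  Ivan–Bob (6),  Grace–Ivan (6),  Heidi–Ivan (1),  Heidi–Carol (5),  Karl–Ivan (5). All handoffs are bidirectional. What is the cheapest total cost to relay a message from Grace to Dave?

16

Some routes from Grace to Dave:
Grace-Ivan-Karl-Carol-Dave: 6 + 5 + 1 + 9 = 21
Grace-Bob-Ivan-Heidi-Carol-Dave: 5 + 6 + 1 + 5 + 9 = 26
Grace-Ivan-Heidi-Carol-Dave: 6 + 1 + 5 + 9 = 21
Grace-Karl-Carol-Dave: 6 + 1 + 9 = 16
Grace-Carol-Dave: 8 + 9 = 17
Shortest: 16.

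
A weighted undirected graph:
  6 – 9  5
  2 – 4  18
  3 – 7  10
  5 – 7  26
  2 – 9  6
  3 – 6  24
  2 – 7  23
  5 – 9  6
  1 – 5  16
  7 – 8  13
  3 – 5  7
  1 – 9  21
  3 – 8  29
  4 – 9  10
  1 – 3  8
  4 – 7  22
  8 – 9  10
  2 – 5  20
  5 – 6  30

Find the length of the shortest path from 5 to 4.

A few of the 5→4 routes:
5-9-2-4: 6 + 6 + 18 = 30
5-2-4: 20 + 18 = 38
5-2-9-4: 20 + 6 + 10 = 36
5-9-4: 6 + 10 = 16
5-3-7-4: 7 + 10 + 22 = 39
5-6-9-4: 30 + 5 + 10 = 45
Best route has total 16.

16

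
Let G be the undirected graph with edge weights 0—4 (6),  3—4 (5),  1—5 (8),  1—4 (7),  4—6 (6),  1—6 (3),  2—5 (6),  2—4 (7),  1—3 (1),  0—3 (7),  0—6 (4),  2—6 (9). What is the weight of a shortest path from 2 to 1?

Comparing a few candidate routes:
2→4→6→1: 7 + 6 + 3 = 16
2→4→3→1: 7 + 5 + 1 = 13
2→4→1: 7 + 7 = 14
2→5→1: 6 + 8 = 14
2→6→1: 9 + 3 = 12
The minimum is 12.

12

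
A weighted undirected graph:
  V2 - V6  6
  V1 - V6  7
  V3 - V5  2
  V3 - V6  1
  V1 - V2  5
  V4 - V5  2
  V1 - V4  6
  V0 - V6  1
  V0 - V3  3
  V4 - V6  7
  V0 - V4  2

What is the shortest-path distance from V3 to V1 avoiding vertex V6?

10

Paths from V3 to V1 avoiding V6:
V3→V5→V4→V1: 2 + 2 + 6 = 10
V3→V0→V4→V1: 3 + 2 + 6 = 11
The minimum is 10.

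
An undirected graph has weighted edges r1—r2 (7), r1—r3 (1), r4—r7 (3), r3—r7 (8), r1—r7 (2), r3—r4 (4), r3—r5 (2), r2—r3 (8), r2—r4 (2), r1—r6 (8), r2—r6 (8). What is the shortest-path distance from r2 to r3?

A few of the r2→r3 routes:
r2-r4-r3: 2 + 4 = 6
r2-r4-r7-r1-r3: 2 + 3 + 2 + 1 = 8
r2-r1-r3: 7 + 1 = 8
r2-r3: 8
Best route has total 6.

6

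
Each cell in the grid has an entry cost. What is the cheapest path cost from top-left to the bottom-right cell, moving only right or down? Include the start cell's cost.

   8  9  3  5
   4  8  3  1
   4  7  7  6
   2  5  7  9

39

Path [0,0]→[0,1]→[0,2]→[1,2]→[1,3]→[2,3]→[3,3]: 8 + 9 + 3 + 3 + 1 + 6 + 9 = 39.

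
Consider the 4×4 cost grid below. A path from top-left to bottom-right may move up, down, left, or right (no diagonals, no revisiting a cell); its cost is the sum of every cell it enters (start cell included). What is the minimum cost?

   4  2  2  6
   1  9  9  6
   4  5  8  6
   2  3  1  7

22

One optimal route is (0,0) -> (1,0) -> (2,0) -> (3,0) -> (3,1) -> (3,2) -> (3,3).
Its cost is 4 + 1 + 4 + 2 + 3 + 1 + 7 = 22.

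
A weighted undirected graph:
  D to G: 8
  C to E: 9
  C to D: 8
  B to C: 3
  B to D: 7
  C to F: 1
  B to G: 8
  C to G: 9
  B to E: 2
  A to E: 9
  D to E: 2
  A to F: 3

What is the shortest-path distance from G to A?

Comparing a few candidate routes:
G-C-F-A: 9 + 1 + 3 = 13
G-B-E-A: 8 + 2 + 9 = 19
G-B-C-F-A: 8 + 3 + 1 + 3 = 15
The minimum is 13.

13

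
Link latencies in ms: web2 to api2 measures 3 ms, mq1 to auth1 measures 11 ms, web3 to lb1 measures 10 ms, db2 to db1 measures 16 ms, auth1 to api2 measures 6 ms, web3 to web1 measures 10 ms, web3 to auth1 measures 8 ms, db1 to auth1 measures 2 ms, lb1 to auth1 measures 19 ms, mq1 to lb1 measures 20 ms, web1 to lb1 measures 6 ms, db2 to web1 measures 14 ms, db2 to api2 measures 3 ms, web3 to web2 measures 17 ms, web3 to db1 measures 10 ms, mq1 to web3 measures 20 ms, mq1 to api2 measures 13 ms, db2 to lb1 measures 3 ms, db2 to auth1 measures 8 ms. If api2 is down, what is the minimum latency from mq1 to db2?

Comparing a few candidate routes:
mq1-auth1-db1-db2: 11 + 2 + 16 = 29
mq1-auth1-web3-lb1-db2: 11 + 8 + 10 + 3 = 32
mq1-auth1-lb1-db2: 11 + 19 + 3 = 33
mq1-lb1-db2: 20 + 3 = 23
mq1-auth1-db2: 11 + 8 = 19
mq1-web3-lb1-db2: 20 + 10 + 3 = 33
Shortest: 19 ms.

19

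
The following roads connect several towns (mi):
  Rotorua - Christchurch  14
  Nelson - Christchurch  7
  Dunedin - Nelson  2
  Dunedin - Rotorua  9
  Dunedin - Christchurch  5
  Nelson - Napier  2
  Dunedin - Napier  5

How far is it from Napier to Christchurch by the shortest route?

Checking several routes:
Napier → Nelson → Christchurch: 2 + 7 = 9
Napier → Dunedin → Christchurch: 5 + 5 = 10
Napier → Nelson → Dunedin → Christchurch: 2 + 2 + 5 = 9
Napier → Dunedin → Nelson → Christchurch: 5 + 2 + 7 = 14
Best route has total 9 mi.

9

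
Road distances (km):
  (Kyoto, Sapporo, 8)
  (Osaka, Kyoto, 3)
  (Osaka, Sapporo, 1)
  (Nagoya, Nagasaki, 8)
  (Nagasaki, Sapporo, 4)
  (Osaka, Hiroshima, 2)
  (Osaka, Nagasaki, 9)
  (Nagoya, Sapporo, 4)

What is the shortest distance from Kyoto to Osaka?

Paths from Kyoto to Osaka:
Kyoto → Osaka: 3
Kyoto → Sapporo → Nagasaki → Osaka: 8 + 4 + 9 = 21
Kyoto → Sapporo → Osaka: 8 + 1 = 9
Kyoto → Sapporo → Nagoya → Nagasaki → Osaka: 8 + 4 + 8 + 9 = 29
Best route has total 3 km.

3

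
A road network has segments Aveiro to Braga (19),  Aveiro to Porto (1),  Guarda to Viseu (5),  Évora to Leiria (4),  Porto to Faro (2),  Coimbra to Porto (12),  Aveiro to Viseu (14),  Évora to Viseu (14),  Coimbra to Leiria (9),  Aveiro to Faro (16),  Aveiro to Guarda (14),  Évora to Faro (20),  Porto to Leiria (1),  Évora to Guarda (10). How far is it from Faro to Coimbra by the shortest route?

Some routes from Faro to Coimbra:
Faro-Porto-Leiria-Coimbra: 2 + 1 + 9 = 12
Faro-Évora-Leiria-Coimbra: 20 + 4 + 9 = 33
Faro-Aveiro-Porto-Leiria-Coimbra: 16 + 1 + 1 + 9 = 27
Faro-Porto-Coimbra: 2 + 12 = 14
Faro-Aveiro-Porto-Coimbra: 16 + 1 + 12 = 29
Faro-Évora-Leiria-Porto-Coimbra: 20 + 4 + 1 + 12 = 37
The minimum is 12 mi.

12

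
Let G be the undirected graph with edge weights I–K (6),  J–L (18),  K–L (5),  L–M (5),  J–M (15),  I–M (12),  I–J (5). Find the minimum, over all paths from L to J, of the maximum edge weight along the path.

6

Checking several routes:
L→M→J: max(5, 15) = 15
L→K→I→J: max(5, 6, 5) = 6
L→K→I→M→J: max(5, 6, 12, 15) = 15
L→M→I→J: max(5, 12, 5) = 12
The minimum achievable maximum is 6.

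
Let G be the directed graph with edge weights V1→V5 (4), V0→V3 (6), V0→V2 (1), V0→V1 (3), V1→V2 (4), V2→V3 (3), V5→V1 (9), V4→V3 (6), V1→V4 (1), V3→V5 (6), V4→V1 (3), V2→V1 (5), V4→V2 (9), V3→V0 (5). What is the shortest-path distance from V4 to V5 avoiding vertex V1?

12

Routes from V4 to V5 avoiding V1:
V4→V2→V3→V5: 9 + 3 + 6 = 18
V4→V3→V5: 6 + 6 = 12
The minimum is 12.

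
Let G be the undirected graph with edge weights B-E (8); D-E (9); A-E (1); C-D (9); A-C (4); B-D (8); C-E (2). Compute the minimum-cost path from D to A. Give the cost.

A few of the D→A routes:
D -> E -> C -> A: 9 + 2 + 4 = 15
D -> C -> E -> A: 9 + 2 + 1 = 12
D -> E -> A: 9 + 1 = 10
D -> C -> A: 9 + 4 = 13
The minimum is 10.

10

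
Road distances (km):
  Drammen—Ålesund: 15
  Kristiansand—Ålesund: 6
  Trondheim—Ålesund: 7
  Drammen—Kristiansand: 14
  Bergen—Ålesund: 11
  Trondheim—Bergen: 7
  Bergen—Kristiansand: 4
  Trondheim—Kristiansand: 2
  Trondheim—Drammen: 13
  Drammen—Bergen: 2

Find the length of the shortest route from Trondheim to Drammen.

Some routes from Trondheim to Drammen:
Trondheim - Kristiansand - Drammen: 2 + 14 = 16
Trondheim - Drammen: 13
Trondheim - Kristiansand - Bergen - Drammen: 2 + 4 + 2 = 8
Trondheim - Ålesund - Bergen - Drammen: 7 + 11 + 2 = 20
Trondheim - Ålesund - Kristiansand - Bergen - Drammen: 7 + 6 + 4 + 2 = 19
Trondheim - Bergen - Drammen: 7 + 2 = 9
Shortest: 8 km.

8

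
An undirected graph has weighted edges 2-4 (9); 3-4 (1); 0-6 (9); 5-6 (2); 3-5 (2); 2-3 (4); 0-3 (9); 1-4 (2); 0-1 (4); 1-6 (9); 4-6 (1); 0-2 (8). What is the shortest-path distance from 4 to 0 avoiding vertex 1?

A few of the 4→0 routes:
4→3→2→0: 1 + 4 + 8 = 13
4→6→0: 1 + 9 = 10
4→3→0: 1 + 9 = 10
The minimum is 10.

10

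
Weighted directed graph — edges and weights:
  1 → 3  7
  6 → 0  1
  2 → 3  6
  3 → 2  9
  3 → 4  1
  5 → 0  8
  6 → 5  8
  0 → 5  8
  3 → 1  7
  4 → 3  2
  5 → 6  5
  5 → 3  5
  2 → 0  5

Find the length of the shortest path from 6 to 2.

22

Routes from 6 to 2:
6→5→3→2: 8 + 5 + 9 = 22
6→0→5→3→2: 1 + 8 + 5 + 9 = 23
Shortest: 22.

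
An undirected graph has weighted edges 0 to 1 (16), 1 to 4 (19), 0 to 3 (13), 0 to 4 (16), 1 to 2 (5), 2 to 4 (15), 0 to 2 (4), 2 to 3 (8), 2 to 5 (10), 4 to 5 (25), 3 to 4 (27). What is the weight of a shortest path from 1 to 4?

19

Checking several routes:
1 - 0 - 4: 16 + 16 = 32
1 - 2 - 4: 5 + 15 = 20
1 - 4: 19
1 - 2 - 0 - 4: 5 + 4 + 16 = 25
Shortest: 19.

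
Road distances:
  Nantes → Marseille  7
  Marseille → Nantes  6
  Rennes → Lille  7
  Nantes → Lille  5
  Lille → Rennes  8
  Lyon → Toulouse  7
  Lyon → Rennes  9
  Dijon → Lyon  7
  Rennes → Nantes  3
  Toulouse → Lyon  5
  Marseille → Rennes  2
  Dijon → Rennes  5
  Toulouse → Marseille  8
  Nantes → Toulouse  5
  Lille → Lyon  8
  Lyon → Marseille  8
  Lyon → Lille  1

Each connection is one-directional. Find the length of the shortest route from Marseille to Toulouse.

Candidate routes:
Marseille-Rennes-Nantes-Toulouse: 2 + 3 + 5 = 10
Marseille-Nantes-Toulouse: 6 + 5 = 11
Marseille-Rennes-Lille-Lyon-Toulouse: 2 + 7 + 8 + 7 = 24
Marseille-Rennes-Nantes-Lille-Lyon-Toulouse: 2 + 3 + 5 + 8 + 7 = 25
Marseille-Nantes-Lille-Lyon-Toulouse: 6 + 5 + 8 + 7 = 26
Shortest: 10.

10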